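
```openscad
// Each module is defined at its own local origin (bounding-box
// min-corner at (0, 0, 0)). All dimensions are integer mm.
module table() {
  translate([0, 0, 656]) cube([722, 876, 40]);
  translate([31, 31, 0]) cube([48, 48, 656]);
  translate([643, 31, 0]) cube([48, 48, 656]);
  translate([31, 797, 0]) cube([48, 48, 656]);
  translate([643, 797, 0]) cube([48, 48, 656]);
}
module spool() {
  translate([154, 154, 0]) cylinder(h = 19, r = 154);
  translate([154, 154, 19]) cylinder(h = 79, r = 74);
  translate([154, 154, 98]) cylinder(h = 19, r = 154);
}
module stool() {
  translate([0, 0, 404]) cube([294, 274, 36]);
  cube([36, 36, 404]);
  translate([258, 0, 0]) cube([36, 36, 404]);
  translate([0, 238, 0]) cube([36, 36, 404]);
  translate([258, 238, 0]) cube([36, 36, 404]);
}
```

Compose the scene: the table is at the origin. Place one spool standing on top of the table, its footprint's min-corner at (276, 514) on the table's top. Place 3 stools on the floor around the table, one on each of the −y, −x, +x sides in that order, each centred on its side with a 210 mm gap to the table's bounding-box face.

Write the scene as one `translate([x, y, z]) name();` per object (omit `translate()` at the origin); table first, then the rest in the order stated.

table();
translate([276, 514, 696]) spool();
translate([214, -484, 0]) stool();
translate([-504, 301, 0]) stool();
translate([932, 301, 0]) stool();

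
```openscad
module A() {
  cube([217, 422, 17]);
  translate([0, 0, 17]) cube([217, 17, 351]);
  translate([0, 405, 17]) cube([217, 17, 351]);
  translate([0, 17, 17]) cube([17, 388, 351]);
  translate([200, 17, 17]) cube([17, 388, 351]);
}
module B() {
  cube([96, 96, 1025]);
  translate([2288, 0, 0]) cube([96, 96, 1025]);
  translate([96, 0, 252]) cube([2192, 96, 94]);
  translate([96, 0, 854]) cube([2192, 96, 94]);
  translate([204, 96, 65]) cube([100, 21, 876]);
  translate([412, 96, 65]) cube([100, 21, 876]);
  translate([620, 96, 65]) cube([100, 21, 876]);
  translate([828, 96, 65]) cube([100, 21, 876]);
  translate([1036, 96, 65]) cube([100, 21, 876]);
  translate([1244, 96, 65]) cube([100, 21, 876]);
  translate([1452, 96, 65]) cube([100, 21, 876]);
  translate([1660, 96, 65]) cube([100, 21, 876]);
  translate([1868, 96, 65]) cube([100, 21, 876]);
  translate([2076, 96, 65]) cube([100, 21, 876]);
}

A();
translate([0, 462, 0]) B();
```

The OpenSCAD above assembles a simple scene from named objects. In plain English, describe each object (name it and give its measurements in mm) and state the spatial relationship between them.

A is an open storage box with external size 217×422×368 mm and wall thickness 17 mm (the base is also 17 mm thick). The base covers the whole footprint; the four walls stand on the base, with the y-facing walls full-width and the x-facing walls fitting between their inner faces.

B is a fence section. Two 96×96 mm posts, 1025 mm tall, stand on the floor with a clear span of 2192 mm between their inner faces. Two horizontal rails of 96×94 mm section span the gap between the posts with their undersides at z = 252 mm and z = 854 mm, flush with the posts' −y face. 10 pickets, each 100 mm wide, 21 mm thick and 876 mm tall, are fixed to the +y face of the rails with their bottoms at z = 65 mm, evenly spaced across the span with equal gaps (rounded down to the nearest mm) at the −x end and between each pair — any rounding remainder accumulates at the +x end.

The fence section is on the floor beside the open box on its +y side.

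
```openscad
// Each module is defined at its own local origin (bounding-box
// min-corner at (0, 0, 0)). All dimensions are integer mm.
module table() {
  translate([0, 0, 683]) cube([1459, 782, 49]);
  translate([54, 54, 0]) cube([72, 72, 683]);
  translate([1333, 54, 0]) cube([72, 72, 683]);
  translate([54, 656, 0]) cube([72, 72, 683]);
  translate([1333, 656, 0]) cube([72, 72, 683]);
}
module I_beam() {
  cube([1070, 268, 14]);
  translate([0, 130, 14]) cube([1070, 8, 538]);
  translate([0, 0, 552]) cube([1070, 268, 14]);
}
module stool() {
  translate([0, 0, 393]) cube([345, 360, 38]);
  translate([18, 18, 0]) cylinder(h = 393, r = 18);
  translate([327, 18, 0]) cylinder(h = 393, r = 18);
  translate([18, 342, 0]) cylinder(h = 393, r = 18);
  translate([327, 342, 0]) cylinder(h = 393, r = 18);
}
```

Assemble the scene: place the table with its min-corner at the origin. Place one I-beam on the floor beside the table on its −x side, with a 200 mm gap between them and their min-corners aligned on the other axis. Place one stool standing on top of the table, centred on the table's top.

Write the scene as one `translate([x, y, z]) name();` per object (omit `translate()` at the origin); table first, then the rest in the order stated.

table();
translate([-1270, 0, 0]) I_beam();
translate([557, 211, 732]) stool();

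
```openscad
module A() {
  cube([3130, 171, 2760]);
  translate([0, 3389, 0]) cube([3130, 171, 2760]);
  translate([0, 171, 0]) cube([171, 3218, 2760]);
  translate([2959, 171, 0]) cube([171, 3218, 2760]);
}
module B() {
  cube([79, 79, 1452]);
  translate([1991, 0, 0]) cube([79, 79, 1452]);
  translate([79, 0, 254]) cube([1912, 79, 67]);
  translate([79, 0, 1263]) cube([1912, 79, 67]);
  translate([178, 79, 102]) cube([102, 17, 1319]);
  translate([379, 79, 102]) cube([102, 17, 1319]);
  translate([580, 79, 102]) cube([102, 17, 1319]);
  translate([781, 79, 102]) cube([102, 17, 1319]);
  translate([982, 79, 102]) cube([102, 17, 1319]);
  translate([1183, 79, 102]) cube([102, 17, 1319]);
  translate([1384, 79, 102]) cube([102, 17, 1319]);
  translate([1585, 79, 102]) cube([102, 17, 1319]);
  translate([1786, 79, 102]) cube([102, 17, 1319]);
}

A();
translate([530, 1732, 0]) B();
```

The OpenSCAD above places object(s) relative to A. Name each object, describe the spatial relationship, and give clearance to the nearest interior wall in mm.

A is a house frame. B is a fence section. The fence section sits inside the house frame, centred. The clearance to the nearest interior wall is 359 mm.

Clearances: x = 359, y = 1561; minimum 359 mm.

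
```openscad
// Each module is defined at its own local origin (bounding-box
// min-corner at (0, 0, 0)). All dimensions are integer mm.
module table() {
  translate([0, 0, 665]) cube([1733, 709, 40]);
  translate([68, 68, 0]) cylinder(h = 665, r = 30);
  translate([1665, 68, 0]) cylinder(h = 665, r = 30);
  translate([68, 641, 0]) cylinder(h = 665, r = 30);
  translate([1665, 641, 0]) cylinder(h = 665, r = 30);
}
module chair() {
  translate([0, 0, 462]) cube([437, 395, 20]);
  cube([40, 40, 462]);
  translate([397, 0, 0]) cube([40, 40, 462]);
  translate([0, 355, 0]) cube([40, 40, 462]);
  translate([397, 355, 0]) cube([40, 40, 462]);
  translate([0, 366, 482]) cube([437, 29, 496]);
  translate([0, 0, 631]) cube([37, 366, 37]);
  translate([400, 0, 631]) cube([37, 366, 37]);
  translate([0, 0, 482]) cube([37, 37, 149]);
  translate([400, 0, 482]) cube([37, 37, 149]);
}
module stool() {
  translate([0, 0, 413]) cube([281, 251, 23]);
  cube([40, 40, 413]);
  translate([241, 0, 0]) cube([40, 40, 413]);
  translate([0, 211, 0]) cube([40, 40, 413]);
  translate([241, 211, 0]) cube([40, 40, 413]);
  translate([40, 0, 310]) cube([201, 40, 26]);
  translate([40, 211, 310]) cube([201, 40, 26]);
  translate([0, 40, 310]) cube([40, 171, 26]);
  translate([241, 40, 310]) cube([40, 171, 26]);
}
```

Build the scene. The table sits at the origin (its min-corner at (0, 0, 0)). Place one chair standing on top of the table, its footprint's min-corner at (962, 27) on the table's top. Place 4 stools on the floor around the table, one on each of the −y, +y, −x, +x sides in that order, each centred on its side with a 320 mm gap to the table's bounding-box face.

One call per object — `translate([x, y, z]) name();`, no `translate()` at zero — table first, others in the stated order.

table();
translate([962, 27, 705]) chair();
translate([726, -571, 0]) stool();
translate([726, 1029, 0]) stool();
translate([-601, 229, 0]) stool();
translate([2053, 229, 0]) stool();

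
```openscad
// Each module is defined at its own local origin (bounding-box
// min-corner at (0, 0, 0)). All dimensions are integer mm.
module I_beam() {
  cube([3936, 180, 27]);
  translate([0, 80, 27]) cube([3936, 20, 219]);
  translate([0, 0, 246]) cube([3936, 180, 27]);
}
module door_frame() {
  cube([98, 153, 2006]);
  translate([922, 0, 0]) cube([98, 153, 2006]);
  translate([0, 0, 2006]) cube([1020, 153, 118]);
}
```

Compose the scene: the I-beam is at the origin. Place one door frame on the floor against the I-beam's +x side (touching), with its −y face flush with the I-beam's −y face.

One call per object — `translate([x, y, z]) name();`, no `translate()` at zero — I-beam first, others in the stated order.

I_beam();
translate([3936, 0, 0]) door_frame();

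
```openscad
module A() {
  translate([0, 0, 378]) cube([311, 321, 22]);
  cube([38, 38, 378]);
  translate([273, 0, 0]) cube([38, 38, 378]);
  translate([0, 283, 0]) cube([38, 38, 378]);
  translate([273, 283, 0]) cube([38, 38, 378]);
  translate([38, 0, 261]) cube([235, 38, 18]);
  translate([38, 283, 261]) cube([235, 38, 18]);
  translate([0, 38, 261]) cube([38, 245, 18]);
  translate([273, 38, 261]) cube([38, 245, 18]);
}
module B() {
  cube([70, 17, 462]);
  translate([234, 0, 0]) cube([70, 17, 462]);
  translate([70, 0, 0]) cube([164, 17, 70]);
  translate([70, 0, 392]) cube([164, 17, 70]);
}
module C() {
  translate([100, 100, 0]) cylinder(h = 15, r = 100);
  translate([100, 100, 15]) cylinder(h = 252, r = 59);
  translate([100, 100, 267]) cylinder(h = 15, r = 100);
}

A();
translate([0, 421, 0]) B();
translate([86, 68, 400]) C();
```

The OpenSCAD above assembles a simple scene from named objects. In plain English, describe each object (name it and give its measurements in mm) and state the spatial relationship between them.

A is a simple wooden stool: a rectangular seat 311 mm (x) by 321 mm (y), 22 mm thick, top face at z = 400 mm, on four square legs, each 38×38 mm in cross-section. The legs rest on z = 0, each flush with a corner of the seat. Four stretchers, 38 mm wide and 18 mm tall, connect adjacent legs with their undersides at z = 261 mm, each running between the inner faces of the legs it joins and aligned with the legs' outer faces on the other axis.

B is a rectangular picture frame lying in the x–z plane (depth along y). The opening is 164 mm wide (x) by 322 mm tall (z), surrounded by a border 70 mm wide on all four sides. The frame is 17 mm deep and is made of two full-height vertical stiles with two horizontal rails fitted between them.

C is a spool: two coaxial disc flanges of radius 100 mm and thickness 15 mm, joined by a core cylinder of radius 59 mm and height 252 mm. The lower flange rests on z = 0 and the three cylinders share a vertical axis.

The picture frame is on the floor beside the stool on its +y side. The spool is on top of the stool.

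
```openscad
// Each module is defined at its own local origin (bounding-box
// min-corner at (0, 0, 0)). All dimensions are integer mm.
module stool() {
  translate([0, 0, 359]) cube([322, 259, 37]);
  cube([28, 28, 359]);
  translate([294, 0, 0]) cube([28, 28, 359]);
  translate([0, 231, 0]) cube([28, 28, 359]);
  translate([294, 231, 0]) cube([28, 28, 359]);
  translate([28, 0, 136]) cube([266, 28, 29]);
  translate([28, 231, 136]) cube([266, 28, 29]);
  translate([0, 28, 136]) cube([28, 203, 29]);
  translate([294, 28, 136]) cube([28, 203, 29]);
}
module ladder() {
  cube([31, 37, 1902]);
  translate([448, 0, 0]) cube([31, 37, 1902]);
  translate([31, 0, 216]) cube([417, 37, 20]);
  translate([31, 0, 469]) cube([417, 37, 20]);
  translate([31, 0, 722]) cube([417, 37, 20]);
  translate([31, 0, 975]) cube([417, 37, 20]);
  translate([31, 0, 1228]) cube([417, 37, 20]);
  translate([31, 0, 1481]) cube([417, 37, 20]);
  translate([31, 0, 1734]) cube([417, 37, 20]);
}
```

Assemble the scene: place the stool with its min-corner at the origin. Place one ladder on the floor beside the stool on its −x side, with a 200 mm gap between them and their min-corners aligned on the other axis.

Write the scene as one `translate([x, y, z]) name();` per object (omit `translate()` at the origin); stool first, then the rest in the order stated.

stool();
translate([-679, 0, 0]) ladder();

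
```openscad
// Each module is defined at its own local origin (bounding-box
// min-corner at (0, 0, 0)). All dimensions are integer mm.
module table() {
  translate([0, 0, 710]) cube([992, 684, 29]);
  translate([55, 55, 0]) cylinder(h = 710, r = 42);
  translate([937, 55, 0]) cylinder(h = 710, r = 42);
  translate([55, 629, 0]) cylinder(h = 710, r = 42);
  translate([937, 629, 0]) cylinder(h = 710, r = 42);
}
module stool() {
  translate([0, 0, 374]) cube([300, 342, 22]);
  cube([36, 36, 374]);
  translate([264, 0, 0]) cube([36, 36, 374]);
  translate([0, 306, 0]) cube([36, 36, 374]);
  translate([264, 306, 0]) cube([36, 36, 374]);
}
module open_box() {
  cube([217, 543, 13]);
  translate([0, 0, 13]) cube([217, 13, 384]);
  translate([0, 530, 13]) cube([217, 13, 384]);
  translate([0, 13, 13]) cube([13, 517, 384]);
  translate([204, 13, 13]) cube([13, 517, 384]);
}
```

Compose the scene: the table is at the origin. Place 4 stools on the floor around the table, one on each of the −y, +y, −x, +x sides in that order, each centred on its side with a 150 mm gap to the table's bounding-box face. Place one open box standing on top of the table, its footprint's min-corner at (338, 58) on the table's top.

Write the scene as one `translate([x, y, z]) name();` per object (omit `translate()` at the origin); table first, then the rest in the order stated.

table();
translate([346, -492, 0]) stool();
translate([346, 834, 0]) stool();
translate([-450, 171, 0]) stool();
translate([1142, 171, 0]) stool();
translate([338, 58, 739]) open_box();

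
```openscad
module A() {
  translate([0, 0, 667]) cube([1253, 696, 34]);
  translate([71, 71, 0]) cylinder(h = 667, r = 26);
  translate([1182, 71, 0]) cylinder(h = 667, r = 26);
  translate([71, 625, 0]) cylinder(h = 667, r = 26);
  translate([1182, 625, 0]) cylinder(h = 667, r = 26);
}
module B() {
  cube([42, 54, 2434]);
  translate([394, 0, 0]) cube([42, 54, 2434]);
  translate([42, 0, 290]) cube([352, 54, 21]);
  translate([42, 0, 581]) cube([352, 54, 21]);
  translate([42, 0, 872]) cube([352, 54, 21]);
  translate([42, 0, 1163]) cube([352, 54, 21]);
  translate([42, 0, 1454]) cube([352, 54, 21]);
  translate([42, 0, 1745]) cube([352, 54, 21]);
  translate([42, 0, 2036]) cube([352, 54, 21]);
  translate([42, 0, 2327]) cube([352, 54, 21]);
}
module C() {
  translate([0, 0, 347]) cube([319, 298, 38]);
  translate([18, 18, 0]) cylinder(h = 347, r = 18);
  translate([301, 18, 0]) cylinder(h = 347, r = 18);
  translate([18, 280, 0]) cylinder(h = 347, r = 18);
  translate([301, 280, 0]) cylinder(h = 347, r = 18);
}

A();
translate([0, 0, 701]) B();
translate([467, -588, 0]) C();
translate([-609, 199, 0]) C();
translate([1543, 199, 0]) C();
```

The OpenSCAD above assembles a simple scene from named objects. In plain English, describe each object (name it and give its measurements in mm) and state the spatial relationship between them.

A is a rectangular dining table. The top is 1253×696×34 mm with its upper surface at z = 701 mm. It stands on four round legs of 52 mm diameter, each leg's bounding box inset 45 mm from the nearest pair of top edges, running from the floor to the underside of the top.

B is a wooden ladder with two side rails of 42×54 mm section and 2434 mm height, set 436 mm apart overall. Between them run 8 rectangular rungs (54 mm deep, 21 mm thick), front faces flush with the rails' −y face. The bottom of the first rung is 290 mm above the floor and each subsequent rung is 291 mm higher than the one below.

C is a four-legged stool. The seat is 319×298 mm, 38 mm thick, top at z = 385 mm. It stands on four round legs, each 36 mm in diameter, from z = 0 to the seat underside, each leg's axis is inset half a diameter from the nearest pair of seat edges (so the leg's bounding box is flush with the corner).

The ladder is on top of the table. Three stools sit around the table at the −y, −x, +x sides.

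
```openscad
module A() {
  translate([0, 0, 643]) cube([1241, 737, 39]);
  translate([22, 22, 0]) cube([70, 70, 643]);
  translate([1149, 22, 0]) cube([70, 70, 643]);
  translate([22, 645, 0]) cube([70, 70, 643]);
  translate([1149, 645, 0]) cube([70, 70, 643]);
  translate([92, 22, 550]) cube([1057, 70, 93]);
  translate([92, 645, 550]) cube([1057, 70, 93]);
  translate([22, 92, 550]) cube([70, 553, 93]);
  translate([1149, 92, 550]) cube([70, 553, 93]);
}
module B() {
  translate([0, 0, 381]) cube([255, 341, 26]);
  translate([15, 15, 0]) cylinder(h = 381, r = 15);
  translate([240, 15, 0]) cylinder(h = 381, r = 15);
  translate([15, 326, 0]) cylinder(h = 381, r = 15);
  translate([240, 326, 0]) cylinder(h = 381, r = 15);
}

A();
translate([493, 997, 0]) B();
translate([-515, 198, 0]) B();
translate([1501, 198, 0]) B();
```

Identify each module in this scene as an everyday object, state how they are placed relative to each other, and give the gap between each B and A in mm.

Each stool's nearest face is 260 mm from the table's bounding box.

A is a table. B is a stool. Three stools sit around the table at the +y, −x, +x sides. The gap between each stool and the table is 260 mm.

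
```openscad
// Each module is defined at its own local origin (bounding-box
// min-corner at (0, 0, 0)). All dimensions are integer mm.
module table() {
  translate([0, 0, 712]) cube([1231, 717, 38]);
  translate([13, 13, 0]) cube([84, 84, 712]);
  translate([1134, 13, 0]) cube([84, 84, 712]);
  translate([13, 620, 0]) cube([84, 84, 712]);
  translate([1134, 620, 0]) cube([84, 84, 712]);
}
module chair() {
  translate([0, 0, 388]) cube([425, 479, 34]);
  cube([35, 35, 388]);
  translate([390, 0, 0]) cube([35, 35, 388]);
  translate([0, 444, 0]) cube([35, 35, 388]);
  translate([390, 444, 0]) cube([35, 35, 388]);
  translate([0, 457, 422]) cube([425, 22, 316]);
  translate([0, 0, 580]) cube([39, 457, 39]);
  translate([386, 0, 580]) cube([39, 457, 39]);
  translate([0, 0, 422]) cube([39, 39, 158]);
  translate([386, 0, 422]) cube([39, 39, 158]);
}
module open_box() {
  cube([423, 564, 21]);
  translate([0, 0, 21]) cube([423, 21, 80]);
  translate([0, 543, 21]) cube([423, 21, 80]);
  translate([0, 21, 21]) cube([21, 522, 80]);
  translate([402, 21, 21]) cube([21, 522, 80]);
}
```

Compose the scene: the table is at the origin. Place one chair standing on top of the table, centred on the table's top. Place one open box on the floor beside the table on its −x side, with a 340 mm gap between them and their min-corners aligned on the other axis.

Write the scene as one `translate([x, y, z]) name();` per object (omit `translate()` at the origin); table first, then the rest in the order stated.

table();
translate([403, 119, 750]) chair();
translate([-763, 0, 0]) open_box();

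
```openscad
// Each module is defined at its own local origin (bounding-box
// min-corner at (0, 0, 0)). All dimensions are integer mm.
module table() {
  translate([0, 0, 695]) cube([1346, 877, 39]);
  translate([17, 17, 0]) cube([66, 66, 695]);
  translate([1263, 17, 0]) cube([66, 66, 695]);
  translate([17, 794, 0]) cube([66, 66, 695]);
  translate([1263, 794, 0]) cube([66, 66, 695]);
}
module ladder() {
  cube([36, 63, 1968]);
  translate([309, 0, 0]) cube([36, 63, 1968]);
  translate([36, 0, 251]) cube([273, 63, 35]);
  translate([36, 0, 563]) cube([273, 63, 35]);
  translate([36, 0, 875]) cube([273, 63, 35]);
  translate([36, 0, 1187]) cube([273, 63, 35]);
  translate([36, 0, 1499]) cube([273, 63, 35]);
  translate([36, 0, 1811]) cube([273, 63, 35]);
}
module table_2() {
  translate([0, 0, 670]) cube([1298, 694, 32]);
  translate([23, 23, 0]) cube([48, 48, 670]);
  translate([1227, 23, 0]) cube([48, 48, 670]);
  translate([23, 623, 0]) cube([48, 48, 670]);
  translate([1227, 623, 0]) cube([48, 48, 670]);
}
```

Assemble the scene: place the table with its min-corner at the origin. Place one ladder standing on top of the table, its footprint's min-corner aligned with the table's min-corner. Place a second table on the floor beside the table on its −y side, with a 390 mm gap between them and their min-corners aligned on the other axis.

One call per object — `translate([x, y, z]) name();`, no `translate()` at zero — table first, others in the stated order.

table();
translate([0, 0, 734]) ladder();
translate([0, -1084, 0]) table_2();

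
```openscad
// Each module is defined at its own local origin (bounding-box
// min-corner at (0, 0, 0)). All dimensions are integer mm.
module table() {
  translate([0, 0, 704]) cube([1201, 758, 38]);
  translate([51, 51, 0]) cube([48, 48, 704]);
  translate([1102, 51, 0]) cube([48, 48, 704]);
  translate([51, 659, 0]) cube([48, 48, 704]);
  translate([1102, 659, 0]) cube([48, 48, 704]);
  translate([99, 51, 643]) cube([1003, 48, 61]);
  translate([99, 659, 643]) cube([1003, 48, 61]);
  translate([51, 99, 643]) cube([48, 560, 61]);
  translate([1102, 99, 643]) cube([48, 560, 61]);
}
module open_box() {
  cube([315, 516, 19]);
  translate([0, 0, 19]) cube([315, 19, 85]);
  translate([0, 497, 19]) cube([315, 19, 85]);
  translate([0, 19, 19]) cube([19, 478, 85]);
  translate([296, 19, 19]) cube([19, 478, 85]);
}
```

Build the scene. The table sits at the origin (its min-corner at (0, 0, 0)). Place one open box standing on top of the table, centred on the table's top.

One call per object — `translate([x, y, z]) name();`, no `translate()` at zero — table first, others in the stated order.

table();
translate([443, 121, 742]) open_box();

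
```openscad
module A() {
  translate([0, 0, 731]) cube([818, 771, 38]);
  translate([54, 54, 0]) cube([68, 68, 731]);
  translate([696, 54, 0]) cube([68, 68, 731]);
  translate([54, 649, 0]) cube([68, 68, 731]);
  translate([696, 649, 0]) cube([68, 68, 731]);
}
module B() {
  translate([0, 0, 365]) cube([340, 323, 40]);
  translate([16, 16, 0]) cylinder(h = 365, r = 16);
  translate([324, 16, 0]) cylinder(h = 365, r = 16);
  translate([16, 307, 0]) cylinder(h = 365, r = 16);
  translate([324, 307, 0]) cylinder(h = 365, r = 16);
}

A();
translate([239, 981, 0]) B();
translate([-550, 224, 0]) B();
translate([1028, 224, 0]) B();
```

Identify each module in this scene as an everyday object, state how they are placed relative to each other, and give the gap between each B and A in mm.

Each stool's nearest face is 210 mm from the table's bounding box.

A is a table. B is a stool. Three stools sit around the table at the +y, −x, +x sides. The gap between each stool and the table is 210 mm.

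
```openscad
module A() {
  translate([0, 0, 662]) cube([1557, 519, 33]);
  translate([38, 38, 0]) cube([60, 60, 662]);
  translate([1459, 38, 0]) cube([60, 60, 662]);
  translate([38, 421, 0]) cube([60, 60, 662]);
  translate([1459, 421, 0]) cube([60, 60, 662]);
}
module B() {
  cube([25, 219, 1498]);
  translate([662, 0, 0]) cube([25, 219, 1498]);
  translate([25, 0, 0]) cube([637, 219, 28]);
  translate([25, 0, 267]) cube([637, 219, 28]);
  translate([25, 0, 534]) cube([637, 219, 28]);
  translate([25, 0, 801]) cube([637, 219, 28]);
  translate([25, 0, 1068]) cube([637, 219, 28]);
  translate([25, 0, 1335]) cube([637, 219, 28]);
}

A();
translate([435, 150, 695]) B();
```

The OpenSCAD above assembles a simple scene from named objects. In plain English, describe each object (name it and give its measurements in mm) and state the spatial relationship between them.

A is a table with a 1557×519 mm rectangular top, 33 mm thick, top surface at z = 695 mm, supported by four 60×60 mm square legs, each inset 38 mm from the nearest pair of top edges, running from the floor.

B is a bookshelf 687 mm wide overall, 219 mm deep and 1498 mm tall. The two sides are 25 mm thick vertical panels. 6 horizontal shelves of 28 mm thickness span between the inner faces of the sides; the lowest shelf sits on the floor and shelves are stacked with a clear vertical gap of 239 mm between each pair.

The bookshelf is on top of the table, centred.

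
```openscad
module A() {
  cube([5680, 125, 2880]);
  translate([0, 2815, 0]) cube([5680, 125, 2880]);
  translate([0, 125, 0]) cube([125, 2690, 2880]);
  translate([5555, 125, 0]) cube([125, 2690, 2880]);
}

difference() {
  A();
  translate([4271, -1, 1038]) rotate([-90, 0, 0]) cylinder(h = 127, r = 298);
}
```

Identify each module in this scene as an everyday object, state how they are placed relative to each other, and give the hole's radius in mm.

A is a house frame. The house frame has a circular hole through its front wall. The hole's radius is 298 mm.

The subtracted cylinder has r = 298 mm.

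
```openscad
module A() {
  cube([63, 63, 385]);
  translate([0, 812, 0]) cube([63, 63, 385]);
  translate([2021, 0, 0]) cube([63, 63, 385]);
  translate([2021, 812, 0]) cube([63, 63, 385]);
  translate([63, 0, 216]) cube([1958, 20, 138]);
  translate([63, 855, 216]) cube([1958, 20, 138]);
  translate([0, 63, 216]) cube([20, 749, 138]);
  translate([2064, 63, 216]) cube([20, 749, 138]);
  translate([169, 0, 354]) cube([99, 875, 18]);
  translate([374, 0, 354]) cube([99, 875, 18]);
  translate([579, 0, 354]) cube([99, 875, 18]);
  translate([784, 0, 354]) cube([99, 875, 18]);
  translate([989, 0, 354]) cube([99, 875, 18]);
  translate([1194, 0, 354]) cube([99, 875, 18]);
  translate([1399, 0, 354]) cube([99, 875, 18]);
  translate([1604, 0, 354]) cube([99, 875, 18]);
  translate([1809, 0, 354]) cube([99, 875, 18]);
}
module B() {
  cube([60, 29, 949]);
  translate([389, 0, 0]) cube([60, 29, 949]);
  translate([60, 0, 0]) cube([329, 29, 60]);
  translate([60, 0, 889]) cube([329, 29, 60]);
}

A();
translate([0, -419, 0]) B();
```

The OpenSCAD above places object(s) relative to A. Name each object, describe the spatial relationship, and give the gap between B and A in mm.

The picture frame's nearest face is 390 mm from the bed frame's −y face.

A is a bed frame. B is a picture frame. The picture frame is on the floor beside the bed frame on its −y side. The gap between the picture frame and the bed frame is 390 mm.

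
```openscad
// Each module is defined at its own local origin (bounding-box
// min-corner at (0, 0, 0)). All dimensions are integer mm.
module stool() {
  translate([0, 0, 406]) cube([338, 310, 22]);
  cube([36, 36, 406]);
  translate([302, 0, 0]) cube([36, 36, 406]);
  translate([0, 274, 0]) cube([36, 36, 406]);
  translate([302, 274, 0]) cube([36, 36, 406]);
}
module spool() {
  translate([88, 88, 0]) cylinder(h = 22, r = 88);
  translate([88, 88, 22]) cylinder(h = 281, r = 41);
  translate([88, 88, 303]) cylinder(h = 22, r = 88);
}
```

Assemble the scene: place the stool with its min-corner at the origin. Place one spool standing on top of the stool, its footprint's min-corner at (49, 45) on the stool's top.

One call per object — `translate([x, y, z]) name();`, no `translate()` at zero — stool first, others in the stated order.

stool();
translate([49, 45, 428]) spool();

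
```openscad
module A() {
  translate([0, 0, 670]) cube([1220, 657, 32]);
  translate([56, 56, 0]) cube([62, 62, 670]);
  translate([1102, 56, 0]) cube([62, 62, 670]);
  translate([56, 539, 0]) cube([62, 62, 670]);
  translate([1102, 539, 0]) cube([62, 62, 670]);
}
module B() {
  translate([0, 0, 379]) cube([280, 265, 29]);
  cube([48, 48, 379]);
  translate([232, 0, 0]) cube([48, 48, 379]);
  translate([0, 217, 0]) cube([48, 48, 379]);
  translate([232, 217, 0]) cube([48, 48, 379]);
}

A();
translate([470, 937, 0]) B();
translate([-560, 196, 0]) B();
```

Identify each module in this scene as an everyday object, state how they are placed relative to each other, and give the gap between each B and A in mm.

A is a table. B is a stool. Two stools sit around the table at the +y, −x sides. The gap between each stool and the table is 280 mm.

Each stool's nearest face is 280 mm from the table's bounding box.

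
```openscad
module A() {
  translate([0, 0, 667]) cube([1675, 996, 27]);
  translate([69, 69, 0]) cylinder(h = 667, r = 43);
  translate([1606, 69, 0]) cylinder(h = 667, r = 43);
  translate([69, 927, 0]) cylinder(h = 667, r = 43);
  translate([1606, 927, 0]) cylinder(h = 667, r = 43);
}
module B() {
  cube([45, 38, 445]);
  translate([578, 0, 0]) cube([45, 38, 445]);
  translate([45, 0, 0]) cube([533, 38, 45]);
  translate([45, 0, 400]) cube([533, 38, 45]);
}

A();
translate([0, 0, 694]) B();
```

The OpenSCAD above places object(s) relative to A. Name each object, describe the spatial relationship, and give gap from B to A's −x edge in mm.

The picture frame's min-x is at 0; the table's min-x is 0; gap = 0 mm.

A is a table. B is a picture frame. The picture frame is on top of the table. The gap from the picture frame to the table's −x edge is 0 mm.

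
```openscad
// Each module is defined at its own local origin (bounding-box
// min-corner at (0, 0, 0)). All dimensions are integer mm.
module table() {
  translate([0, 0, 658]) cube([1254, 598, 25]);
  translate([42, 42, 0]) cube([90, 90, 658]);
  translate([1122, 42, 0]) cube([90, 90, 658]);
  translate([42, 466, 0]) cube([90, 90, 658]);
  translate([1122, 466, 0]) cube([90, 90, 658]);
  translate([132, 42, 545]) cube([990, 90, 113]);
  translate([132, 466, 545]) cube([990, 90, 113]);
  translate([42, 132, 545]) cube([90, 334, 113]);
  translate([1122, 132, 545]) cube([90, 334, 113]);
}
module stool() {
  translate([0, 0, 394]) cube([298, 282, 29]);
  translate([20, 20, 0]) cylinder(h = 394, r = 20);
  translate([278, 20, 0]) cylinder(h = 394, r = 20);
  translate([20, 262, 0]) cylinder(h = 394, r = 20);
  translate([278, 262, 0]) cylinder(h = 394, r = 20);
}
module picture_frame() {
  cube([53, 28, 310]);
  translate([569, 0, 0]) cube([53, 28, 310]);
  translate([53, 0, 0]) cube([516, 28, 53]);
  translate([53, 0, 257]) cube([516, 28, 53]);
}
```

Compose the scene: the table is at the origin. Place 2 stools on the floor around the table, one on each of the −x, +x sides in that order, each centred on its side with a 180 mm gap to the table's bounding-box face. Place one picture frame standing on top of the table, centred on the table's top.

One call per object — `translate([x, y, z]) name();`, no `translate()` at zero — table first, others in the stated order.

table();
translate([-478, 158, 0]) stool();
translate([1434, 158, 0]) stool();
translate([316, 285, 683]) picture_frame();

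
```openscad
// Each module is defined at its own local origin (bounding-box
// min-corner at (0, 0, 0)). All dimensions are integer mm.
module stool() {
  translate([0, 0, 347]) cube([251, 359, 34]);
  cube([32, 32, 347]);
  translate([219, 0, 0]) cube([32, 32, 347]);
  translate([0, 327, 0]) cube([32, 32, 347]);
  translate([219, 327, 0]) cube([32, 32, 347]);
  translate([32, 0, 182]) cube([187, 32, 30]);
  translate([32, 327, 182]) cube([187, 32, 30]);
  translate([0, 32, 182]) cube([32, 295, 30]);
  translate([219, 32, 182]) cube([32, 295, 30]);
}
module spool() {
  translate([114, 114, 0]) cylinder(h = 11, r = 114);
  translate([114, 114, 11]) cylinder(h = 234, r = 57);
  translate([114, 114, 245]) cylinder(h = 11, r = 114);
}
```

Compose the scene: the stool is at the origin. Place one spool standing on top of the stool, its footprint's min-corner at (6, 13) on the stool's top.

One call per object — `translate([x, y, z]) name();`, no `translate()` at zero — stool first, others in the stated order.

stool();
translate([6, 13, 381]) spool();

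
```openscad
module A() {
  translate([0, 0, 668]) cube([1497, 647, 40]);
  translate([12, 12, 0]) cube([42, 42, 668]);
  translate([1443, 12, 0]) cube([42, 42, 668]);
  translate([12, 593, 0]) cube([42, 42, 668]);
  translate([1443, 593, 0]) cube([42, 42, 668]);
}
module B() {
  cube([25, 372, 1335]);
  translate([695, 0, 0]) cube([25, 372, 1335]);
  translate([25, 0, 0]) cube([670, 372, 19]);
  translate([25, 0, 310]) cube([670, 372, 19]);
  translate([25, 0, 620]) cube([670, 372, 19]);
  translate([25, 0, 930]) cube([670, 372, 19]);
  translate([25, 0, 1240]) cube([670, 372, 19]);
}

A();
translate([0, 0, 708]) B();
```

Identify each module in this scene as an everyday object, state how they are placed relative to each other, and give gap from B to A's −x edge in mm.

The bookshelf's min-x is at 0; the table's min-x is 0; gap = 0 mm.

A is a table. B is a bookshelf. The bookshelf is on top of the table. The gap from the bookshelf to the table's −x edge is 0 mm.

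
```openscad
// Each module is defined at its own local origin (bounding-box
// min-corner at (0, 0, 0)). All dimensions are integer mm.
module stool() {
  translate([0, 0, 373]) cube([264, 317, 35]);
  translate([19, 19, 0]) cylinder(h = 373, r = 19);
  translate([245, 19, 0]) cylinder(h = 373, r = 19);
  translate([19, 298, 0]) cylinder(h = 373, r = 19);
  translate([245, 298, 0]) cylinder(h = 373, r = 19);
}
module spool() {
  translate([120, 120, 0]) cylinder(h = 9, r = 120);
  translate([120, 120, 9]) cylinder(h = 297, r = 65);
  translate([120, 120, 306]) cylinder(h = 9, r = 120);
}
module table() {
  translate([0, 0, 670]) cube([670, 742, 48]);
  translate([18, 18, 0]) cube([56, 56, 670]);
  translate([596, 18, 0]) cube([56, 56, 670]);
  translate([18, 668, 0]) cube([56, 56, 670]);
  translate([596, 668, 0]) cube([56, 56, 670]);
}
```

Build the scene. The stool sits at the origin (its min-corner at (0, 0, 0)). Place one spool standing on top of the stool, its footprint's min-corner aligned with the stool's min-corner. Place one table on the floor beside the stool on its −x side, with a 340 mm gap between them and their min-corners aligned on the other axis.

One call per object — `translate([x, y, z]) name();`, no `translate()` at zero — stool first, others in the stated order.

stool();
translate([0, 0, 408]) spool();
translate([-1010, 0, 0]) table();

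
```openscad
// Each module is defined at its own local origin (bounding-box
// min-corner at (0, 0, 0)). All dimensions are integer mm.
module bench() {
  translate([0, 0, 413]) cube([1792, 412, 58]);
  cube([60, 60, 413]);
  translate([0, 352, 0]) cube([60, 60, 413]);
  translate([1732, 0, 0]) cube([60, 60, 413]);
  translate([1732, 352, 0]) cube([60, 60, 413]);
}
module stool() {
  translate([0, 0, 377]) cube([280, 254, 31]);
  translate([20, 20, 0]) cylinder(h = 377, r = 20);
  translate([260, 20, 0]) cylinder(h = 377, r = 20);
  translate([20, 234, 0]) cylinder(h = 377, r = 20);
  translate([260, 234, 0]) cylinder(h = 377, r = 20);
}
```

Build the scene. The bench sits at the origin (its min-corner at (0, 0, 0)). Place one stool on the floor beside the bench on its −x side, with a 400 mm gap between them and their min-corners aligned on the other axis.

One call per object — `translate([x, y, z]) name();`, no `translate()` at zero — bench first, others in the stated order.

bench();
translate([-680, 0, 0]) stool();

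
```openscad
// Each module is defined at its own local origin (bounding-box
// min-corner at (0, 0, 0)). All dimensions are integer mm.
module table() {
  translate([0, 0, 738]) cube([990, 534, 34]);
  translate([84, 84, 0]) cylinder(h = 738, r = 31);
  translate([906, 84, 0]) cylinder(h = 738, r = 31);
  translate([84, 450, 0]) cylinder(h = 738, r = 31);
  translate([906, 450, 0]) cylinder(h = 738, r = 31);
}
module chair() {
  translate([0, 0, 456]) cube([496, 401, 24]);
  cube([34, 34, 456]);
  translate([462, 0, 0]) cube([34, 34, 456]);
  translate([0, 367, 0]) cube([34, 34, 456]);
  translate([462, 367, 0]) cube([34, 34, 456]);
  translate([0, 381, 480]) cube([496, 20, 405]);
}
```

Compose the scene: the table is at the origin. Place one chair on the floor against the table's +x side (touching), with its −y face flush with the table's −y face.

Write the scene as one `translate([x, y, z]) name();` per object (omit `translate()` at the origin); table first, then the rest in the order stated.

table();
translate([990, 0, 0]) chair();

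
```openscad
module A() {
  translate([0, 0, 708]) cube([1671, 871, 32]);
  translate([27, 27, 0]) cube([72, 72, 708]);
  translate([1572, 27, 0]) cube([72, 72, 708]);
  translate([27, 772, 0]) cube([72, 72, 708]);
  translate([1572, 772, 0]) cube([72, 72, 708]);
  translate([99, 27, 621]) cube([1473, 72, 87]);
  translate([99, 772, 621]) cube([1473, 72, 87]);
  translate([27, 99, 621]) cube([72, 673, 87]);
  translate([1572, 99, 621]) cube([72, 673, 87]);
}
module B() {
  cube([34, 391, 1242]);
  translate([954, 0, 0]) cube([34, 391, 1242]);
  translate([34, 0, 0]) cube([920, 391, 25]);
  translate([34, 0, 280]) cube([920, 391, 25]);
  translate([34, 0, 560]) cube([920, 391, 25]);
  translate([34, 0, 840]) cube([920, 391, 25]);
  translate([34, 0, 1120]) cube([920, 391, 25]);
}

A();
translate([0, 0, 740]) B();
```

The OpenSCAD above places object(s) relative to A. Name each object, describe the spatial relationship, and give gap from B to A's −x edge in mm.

The bookshelf's min-x is at 0; the table's min-x is 0; gap = 0 mm.

A is a table. B is a bookshelf. The bookshelf is on top of the table. The gap from the bookshelf to the table's −x edge is 0 mm.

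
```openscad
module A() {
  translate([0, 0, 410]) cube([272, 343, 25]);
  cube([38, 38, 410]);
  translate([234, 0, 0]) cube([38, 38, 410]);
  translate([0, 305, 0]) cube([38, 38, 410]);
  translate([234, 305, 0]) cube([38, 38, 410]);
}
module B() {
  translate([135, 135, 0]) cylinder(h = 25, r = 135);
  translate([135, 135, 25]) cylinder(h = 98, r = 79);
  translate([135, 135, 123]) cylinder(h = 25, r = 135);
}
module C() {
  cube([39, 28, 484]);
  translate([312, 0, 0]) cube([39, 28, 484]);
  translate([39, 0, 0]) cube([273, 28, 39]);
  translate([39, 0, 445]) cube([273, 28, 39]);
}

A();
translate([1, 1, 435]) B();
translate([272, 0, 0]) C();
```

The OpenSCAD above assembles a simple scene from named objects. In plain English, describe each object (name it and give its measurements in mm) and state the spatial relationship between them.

A is a simple wooden stool: a rectangular seat 272 mm (x) by 343 mm (y), 25 mm thick, top face at z = 435 mm, on four square legs, each 38×38 mm in cross-section. The legs rest on z = 0, each flush with a corner of the seat.

B is a spool: two coaxial disc flanges of radius 135 mm and thickness 25 mm, joined by a core cylinder of radius 79 mm and height 98 mm. The lower flange rests on z = 0 and the three cylinders share a vertical axis.

C is a rectangular picture frame lying in the x–z plane (depth along y). The opening is 273 mm wide (x) by 406 mm tall (z), surrounded by a border 39 mm wide on all four sides. The frame is 28 mm deep and is made of two full-height vertical stiles with two horizontal rails fitted between them.

The spool is on top of the stool. The picture frame is against the stool's +x side, with their −y faces flush.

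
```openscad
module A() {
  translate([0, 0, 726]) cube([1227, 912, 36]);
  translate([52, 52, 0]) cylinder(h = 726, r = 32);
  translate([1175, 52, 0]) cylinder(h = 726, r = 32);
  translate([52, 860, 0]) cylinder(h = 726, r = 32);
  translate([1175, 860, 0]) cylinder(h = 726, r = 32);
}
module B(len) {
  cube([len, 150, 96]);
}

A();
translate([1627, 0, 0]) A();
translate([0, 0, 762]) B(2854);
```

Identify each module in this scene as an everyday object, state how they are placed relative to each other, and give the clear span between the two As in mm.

A is a table. B is a beam. A beam spans the tops of two tables. The clear span between the two tables is 400 mm.

Second table starts at x = 1627; first ends at x = 1227; clear span = 1627 − 1227 = 400 mm.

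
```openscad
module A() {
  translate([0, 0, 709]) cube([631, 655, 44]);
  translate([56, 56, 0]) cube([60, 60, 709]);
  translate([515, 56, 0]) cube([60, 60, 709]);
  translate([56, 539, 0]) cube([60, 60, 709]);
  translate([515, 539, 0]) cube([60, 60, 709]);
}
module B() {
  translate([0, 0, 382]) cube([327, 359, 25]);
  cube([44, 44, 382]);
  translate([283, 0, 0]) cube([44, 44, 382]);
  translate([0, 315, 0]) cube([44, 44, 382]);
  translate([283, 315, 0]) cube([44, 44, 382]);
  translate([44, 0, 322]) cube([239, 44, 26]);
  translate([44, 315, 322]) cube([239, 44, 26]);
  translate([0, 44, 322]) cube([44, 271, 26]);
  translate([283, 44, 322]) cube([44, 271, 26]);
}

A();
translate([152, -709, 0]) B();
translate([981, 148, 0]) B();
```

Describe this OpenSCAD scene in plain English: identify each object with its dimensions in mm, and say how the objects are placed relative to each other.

A is a table with a 631×655 mm rectangular top, 44 mm thick, top surface at z = 753 mm, supported by four 60×60 mm square legs, each inset 56 mm from the nearest pair of top edges, running from the floor.

B is a simple wooden stool: a rectangular seat 327 mm (x) by 359 mm (y), 25 mm thick, top face at z = 407 mm, on four square legs, each 44×44 mm in cross-section. The legs rest on z = 0, each flush with a corner of the seat. Four stretchers, 44 mm wide and 26 mm tall, connect adjacent legs with their undersides at z = 322 mm, each running between the inner faces of the legs it joins and aligned with the legs' outer faces on the other axis.

Two stools sit around the table at the −y, +x sides.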